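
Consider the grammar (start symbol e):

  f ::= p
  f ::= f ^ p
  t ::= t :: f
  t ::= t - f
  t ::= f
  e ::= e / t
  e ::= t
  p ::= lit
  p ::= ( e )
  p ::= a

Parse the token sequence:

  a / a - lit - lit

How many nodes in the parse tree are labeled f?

4

[e [e [t [f [p a]]]] / [t [t [t [f [p a]]] - [f [p lit]]] - [f [p lit]]]]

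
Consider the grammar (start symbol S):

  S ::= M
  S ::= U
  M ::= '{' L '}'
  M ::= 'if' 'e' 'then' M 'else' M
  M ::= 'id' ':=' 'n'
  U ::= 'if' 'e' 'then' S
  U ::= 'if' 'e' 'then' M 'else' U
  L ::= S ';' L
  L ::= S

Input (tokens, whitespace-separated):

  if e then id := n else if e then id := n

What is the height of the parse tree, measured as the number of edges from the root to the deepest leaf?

5

[S [U if e then [M id := n] else [U if e then [S [M id := n]]]]]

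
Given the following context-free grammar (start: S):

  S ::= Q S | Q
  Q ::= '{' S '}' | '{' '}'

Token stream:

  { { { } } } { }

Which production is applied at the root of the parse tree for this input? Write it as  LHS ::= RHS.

S ::= Q S

[S [Q { [S [Q { [S [Q { }]] }]] }] [S [Q { }]]]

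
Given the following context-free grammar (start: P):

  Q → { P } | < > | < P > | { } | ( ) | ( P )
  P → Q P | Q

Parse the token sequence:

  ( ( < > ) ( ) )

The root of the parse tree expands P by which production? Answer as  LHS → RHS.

[P [Q ( [P [Q ( [P [Q < >]] )] [P [Q ( )]]] )]]

P → Q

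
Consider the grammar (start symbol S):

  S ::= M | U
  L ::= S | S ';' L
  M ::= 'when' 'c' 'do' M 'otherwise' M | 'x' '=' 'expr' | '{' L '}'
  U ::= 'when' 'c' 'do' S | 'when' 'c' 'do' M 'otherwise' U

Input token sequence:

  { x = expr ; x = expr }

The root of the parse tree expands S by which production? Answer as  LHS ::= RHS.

[S [M { [L [S [M x = expr]] ; [L [S [M x = expr]]]] }]]

S ::= M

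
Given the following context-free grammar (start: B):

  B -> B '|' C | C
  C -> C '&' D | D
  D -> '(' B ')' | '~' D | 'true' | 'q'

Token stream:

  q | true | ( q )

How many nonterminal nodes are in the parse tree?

[B [B [B [C [D q]]] | [C [D true]]] | [C [D ( [B [C [D q]]] )]]]

12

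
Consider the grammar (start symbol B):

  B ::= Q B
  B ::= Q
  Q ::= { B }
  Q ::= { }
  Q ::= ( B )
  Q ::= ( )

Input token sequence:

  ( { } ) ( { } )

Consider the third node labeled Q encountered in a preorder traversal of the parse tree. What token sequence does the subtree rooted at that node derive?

[B [Q ( [B [Q { }]] )] [B [Q ( [B [Q { }]] )]]]

( { } )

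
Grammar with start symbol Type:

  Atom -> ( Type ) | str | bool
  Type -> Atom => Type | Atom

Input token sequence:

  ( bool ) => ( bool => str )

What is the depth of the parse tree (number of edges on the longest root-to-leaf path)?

6

[Type [Atom ( [Type [Atom bool]] )] => [Type [Atom ( [Type [Atom bool] => [Type [Atom str]]] )]]]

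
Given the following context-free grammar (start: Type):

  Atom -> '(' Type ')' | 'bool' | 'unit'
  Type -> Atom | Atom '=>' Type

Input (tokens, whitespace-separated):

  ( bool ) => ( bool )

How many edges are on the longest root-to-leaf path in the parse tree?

5

[Type [Atom ( [Type [Atom bool]] )] => [Type [Atom ( [Type [Atom bool]] )]]]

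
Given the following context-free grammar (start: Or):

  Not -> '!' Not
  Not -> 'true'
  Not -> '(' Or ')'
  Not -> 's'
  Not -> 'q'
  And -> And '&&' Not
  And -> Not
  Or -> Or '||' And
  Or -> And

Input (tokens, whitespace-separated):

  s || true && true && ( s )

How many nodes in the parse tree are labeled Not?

[Or [Or [And [Not s]]] || [And [And [And [Not true]] && [Not true]] && [Not ( [Or [And [Not s]]] )]]]

5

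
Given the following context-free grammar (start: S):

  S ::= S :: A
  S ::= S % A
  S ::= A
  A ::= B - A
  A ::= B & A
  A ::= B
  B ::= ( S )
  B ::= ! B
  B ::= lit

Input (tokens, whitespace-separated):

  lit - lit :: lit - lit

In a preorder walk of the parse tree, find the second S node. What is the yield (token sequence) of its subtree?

[S [S [A [B lit] - [A [B lit]]]] :: [A [B lit] - [A [B lit]]]]

lit - lit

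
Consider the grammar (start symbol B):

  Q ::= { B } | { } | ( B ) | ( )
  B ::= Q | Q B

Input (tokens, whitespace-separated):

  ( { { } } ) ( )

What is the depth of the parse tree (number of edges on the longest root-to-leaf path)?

6

[B [Q ( [B [Q { [B [Q { }]] }]] )] [B [Q ( )]]]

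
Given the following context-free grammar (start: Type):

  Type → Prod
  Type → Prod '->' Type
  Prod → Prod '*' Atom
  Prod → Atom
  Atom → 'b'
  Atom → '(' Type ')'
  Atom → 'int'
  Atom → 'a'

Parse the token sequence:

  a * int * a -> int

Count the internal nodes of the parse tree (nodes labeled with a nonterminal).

10

[Type [Prod [Prod [Prod [Atom a]] * [Atom int]] * [Atom a]] -> [Type [Prod [Atom int]]]]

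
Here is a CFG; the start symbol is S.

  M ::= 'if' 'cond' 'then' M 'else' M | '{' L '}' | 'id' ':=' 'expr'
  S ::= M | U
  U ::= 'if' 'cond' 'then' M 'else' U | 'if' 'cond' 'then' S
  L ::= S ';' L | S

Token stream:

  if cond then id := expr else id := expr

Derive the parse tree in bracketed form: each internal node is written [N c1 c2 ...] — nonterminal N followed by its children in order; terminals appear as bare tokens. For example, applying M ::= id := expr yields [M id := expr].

S
M
if cond then M else M
if cond then id := expr else M
if cond then id := expr else id := expr

[S [M if cond then [M id := expr] else [M id := expr]]]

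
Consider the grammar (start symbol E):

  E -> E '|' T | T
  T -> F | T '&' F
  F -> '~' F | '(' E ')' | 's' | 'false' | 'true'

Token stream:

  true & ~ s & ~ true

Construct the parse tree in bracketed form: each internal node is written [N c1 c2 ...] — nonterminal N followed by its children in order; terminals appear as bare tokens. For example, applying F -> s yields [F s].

[E [T [T [T [F true]] & [F ~ [F s]]] & [F ~ [F true]]]]

E
T
T & F
T & F & F
F & F & F
true & F & F
true & ~ F & F
true & ~ s & F
true & ~ s & ~ F
true & ~ s & ~ true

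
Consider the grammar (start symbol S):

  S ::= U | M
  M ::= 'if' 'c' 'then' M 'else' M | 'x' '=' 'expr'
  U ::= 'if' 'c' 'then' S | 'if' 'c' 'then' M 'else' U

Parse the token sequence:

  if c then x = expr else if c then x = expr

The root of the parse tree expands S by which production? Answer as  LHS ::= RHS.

[S [U if c then [M x = expr] else [U if c then [S [M x = expr]]]]]

S ::= U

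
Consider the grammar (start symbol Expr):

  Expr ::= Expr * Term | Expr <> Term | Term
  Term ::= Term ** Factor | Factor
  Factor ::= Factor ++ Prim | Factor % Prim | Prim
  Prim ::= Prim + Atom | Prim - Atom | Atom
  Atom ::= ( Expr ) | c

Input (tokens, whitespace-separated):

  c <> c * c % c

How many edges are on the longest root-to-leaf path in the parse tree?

7

[Expr [Expr [Expr [Term [Factor [Prim [Atom c]]]]] <> [Term [Factor [Prim [Atom c]]]]] * [Term [Factor [Factor [Prim [Atom c]]] % [Prim [Atom c]]]]]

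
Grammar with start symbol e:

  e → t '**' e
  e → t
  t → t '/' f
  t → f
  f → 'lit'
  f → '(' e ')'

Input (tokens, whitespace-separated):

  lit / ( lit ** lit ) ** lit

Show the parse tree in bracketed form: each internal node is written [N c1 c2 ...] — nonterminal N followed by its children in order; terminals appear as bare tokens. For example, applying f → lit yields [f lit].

e
t ** e
t / f ** e
f / f ** e
lit / f ** e
lit / ( e ) ** e
lit / ( t ** e ) ** e
lit / ( f ** e ) ** e
lit / ( lit ** e ) ** e
lit / ( lit ** t ) ** e
lit / ( lit ** f ) ** e
lit / ( lit ** lit ) ** e
lit / ( lit ** lit ) ** t
lit / ( lit ** lit ) ** f
lit / ( lit ** lit ) ** lit

[e [t [t [f lit]] / [f ( [e [t [f lit]] ** [e [t [f lit]]]] )]] ** [e [t [f lit]]]]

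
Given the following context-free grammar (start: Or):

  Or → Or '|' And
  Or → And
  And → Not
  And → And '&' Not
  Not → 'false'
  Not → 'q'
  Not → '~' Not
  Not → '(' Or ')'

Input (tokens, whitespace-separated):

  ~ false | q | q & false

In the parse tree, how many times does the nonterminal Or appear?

3

[Or [Or [Or [And [Not ~ [Not false]]]] | [And [Not q]]] | [And [And [Not q]] & [Not false]]]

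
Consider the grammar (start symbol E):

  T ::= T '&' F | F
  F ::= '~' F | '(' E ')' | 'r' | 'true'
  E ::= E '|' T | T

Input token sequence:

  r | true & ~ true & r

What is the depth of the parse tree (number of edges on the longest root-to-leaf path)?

[E [E [T [F r]]] | [T [T [T [F true]] & [F ~ [F true]]] & [F r]]]

5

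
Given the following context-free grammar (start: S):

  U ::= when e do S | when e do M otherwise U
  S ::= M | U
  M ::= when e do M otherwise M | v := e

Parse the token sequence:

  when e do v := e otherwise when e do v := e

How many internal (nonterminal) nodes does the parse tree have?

6

[S [U when e do [M v := e] otherwise [U when e do [S [M v := e]]]]]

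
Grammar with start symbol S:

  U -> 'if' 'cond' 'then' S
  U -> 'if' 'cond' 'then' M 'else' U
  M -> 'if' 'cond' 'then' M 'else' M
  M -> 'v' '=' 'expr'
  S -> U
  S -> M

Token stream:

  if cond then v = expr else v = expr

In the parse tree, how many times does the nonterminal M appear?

3

[S [M if cond then [M v = expr] else [M v = expr]]]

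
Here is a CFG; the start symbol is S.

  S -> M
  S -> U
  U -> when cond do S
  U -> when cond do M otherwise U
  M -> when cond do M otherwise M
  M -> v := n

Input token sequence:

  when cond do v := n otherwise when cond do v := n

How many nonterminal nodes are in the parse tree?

[S [U when cond do [M v := n] otherwise [U when cond do [S [M v := n]]]]]

6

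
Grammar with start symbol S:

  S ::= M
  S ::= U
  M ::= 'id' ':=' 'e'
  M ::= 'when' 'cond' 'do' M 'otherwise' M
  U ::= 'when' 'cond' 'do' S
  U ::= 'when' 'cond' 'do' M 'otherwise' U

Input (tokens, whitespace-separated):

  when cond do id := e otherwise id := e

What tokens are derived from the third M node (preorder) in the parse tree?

id := e

[S [M when cond do [M id := e] otherwise [M id := e]]]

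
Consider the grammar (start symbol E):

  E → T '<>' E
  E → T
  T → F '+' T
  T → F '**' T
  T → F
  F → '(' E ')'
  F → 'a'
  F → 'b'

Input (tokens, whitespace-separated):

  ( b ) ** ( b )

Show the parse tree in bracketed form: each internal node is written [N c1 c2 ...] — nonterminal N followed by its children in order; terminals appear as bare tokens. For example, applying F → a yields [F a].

[E [T [F ( [E [T [F b]]] )] ** [T [F ( [E [T [F b]]] )]]]]

E
T
F ** T
( E ) ** T
( T ) ** T
( F ) ** T
( b ) ** T
( b ) ** F
( b ) ** ( E )
( b ) ** ( T )
( b ) ** ( F )
( b ) ** ( b )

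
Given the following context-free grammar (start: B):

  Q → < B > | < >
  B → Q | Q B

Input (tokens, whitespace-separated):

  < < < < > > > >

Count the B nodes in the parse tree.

[B [Q < [B [Q < [B [Q < [B [Q < >]] >]] >]] >]]

4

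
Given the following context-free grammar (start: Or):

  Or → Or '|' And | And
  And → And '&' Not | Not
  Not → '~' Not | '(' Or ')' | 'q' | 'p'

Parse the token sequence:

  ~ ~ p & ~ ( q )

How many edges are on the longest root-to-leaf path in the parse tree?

[Or [And [And [Not ~ [Not ~ [Not p]]]] & [Not ~ [Not ( [Or [And [Not q]]] )]]]]

7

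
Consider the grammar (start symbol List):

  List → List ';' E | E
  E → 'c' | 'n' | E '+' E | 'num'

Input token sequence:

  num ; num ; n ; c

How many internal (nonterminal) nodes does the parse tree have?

8

[List [List [List [List [E num]] ; [E num]] ; [E n]] ; [E c]]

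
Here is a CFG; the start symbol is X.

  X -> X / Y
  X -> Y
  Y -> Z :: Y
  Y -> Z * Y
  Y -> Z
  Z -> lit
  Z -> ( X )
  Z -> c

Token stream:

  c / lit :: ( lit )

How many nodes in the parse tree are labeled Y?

[X [X [Y [Z c]]] / [Y [Z lit] :: [Y [Z ( [X [Y [Z lit]]] )]]]]

4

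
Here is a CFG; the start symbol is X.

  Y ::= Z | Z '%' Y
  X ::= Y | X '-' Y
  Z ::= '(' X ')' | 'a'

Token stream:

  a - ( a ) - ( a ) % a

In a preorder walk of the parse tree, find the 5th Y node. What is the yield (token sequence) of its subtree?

[X [X [X [Y [Z a]]] - [Y [Z ( [X [Y [Z a]]] )]]] - [Y [Z ( [X [Y [Z a]]] )] % [Y [Z a]]]]

a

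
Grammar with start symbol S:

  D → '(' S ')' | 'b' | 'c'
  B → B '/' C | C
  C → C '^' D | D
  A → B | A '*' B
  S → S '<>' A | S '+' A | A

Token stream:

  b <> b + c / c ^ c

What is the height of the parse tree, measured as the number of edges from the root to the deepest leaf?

7

[S [S [S [A [B [C [D b]]]]] <> [A [B [C [D b]]]]] + [A [B [B [C [D c]]] / [C [C [D c]] ^ [D c]]]]]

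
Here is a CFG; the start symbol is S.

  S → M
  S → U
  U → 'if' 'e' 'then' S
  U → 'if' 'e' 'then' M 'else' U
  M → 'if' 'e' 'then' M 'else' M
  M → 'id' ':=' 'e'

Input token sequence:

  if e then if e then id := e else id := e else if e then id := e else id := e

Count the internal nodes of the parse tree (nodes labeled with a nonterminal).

8

[S [M if e then [M if e then [M id := e] else [M id := e]] else [M if e then [M id := e] else [M id := e]]]]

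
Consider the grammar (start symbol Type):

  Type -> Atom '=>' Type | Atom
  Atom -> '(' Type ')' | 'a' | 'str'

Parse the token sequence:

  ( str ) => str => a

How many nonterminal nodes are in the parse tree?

8

[Type [Atom ( [Type [Atom str]] )] => [Type [Atom str] => [Type [Atom a]]]]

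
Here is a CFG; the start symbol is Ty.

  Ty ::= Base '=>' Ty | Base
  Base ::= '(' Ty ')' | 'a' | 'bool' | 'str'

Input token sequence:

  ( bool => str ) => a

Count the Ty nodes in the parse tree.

[Ty [Base ( [Ty [Base bool] => [Ty [Base str]]] )] => [Ty [Base a]]]

4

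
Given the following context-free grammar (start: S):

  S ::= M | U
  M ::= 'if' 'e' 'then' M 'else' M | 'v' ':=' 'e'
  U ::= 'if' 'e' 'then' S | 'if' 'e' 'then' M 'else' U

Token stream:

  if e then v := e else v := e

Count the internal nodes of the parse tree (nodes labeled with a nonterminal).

4

[S [M if e then [M v := e] else [M v := e]]]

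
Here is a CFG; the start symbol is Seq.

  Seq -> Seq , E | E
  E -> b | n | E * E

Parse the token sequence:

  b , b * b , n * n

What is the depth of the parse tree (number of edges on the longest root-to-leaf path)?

[Seq [Seq [Seq [E b]] , [E [E b] * [E b]]] , [E [E n] * [E n]]]

4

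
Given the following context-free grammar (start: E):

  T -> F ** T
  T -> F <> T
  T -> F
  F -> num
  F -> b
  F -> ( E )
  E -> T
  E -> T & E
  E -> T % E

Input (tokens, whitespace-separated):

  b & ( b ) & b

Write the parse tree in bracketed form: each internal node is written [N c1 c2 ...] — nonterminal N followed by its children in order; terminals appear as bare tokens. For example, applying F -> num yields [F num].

[E [T [F b]] & [E [T [F ( [E [T [F b]]] )]] & [E [T [F b]]]]]

E
T & E
F & E
b & E
b & T & E
b & F & E
b & ( E ) & E
b & ( T ) & E
b & ( F ) & E
b & ( b ) & E
b & ( b ) & T
b & ( b ) & F
b & ( b ) & b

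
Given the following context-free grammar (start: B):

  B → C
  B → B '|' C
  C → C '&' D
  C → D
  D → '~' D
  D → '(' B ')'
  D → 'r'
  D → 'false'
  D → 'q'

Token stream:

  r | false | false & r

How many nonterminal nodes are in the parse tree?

[B [B [B [C [D r]]] | [C [D false]]] | [C [C [D false]] & [D r]]]

11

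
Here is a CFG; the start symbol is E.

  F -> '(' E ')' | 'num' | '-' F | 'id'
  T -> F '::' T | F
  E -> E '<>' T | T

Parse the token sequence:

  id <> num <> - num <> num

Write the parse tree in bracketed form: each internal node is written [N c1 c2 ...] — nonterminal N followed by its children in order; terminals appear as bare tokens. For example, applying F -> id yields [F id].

[E [E [E [E [T [F id]]] <> [T [F num]]] <> [T [F - [F num]]]] <> [T [F num]]]

E
E <> T
E <> T <> T
E <> T <> T <> T
T <> T <> T <> T
F <> T <> T <> T
id <> T <> T <> T
id <> F <> T <> T
id <> num <> T <> T
id <> num <> F <> T
id <> num <> - F <> T
id <> num <> - num <> T
id <> num <> - num <> F
id <> num <> - num <> num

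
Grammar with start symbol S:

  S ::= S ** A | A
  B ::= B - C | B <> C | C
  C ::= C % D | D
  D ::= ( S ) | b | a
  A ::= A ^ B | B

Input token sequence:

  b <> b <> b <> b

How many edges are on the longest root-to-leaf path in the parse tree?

8

[S [A [B [B [B [B [C [D b]]] <> [C [D b]]] <> [C [D b]]] <> [C [D b]]]]]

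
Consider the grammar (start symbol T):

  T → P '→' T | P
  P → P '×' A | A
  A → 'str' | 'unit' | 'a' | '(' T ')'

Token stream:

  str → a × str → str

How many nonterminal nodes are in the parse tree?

[T [P [A str]] → [T [P [P [A a]] × [A str]] → [T [P [A str]]]]]

11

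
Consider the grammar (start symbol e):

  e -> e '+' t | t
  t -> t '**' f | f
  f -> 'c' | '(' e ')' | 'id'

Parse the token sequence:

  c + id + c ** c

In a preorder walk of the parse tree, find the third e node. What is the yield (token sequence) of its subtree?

[e [e [e [t [f c]]] + [t [f id]]] + [t [t [f c]] ** [f c]]]

c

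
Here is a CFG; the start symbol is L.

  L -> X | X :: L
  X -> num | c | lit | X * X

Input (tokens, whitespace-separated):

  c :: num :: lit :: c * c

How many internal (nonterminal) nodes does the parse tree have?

[L [X c] :: [L [X num] :: [L [X lit] :: [L [X [X c] * [X c]]]]]]

10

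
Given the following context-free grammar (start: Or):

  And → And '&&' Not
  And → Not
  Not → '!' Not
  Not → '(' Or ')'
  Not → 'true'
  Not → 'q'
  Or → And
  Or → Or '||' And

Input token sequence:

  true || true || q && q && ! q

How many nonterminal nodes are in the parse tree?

[Or [Or [Or [And [Not true]]] || [And [Not true]]] || [And [And [And [Not q]] && [Not q]] && [Not ! [Not q]]]]

14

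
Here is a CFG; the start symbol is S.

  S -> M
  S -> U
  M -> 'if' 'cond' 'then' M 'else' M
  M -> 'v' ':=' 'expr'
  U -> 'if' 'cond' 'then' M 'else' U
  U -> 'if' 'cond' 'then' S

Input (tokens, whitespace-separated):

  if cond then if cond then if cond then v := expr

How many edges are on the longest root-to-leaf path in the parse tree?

8

[S [U if cond then [S [U if cond then [S [U if cond then [S [M v := expr]]]]]]]]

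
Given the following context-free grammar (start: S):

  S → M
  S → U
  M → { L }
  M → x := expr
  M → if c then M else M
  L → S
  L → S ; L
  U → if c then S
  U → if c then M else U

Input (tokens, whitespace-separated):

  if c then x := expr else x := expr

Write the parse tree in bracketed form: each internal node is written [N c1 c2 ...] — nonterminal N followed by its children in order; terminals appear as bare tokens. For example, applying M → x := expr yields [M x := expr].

[S [M if c then [M x := expr] else [M x := expr]]]

S
M
if c then M else M
if c then x := expr else M
if c then x := expr else x := expr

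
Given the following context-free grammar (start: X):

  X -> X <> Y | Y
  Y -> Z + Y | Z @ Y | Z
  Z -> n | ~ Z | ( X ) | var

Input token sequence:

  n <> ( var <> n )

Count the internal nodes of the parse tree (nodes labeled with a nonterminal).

[X [X [Y [Z n]]] <> [Y [Z ( [X [X [Y [Z var]]] <> [Y [Z n]]] )]]]

12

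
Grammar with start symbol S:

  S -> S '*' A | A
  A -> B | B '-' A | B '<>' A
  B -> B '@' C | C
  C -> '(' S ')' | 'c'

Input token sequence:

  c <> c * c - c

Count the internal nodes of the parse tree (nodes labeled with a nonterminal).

14

[S [S [A [B [C c]] <> [A [B [C c]]]]] * [A [B [C c]] - [A [B [C c]]]]]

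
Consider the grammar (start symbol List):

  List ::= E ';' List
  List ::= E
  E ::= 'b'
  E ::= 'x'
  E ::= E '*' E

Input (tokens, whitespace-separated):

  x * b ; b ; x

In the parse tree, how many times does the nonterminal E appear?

[List [E [E x] * [E b]] ; [List [E b] ; [List [E x]]]]

5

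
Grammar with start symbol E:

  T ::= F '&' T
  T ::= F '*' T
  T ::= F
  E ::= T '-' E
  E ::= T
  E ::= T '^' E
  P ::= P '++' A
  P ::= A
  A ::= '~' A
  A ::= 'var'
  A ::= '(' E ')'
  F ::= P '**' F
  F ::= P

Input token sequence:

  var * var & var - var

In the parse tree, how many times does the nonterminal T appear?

4

[E [T [F [P [A var]]] * [T [F [P [A var]]] & [T [F [P [A var]]]]]] - [E [T [F [P [A var]]]]]]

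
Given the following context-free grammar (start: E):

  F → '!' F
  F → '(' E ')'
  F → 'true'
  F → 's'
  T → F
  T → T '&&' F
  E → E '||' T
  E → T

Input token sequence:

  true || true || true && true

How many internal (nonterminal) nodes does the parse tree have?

[E [E [E [T [F true]]] || [T [F true]]] || [T [T [F true]] && [F true]]]

11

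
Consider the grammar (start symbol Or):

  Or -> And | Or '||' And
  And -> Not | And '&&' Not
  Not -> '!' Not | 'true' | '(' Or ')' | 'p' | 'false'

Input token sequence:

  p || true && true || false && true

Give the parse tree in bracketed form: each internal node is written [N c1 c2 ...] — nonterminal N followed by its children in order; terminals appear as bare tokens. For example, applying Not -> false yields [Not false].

Or
Or || And
Or || And || And
And || And || And
Not || And || And
p || And || And
p || And && Not || And
p || Not && Not || And
p || true && Not || And
p || true && true || And
p || true && true || And && Not
p || true && true || Not && Not
p || true && true || false && Not
p || true && true || false && true

[Or [Or [Or [And [Not p]]] || [And [And [Not true]] && [Not true]]] || [And [And [Not false]] && [Not true]]]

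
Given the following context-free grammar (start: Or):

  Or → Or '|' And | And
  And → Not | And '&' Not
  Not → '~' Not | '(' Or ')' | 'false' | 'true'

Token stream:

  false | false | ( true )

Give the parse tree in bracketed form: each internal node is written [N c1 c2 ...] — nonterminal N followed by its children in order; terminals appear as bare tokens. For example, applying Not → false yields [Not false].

[Or [Or [Or [And [Not false]]] | [And [Not false]]] | [And [Not ( [Or [And [Not true]]] )]]]

Or
Or | And
Or | And | And
And | And | And
Not | And | And
false | And | And
false | Not | And
false | false | And
false | false | Not
false | false | ( Or )
false | false | ( And )
false | false | ( Not )
false | false | ( true )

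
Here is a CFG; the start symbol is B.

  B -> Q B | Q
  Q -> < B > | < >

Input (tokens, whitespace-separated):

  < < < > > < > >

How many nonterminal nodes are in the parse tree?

[B [Q < [B [Q < [B [Q < >]] >] [B [Q < >]]] >]]

8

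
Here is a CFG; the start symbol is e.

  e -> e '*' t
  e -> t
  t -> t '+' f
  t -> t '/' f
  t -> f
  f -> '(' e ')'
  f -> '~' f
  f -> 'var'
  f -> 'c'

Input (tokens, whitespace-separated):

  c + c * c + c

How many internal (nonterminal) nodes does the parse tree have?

10

[e [e [t [t [f c]] + [f c]]] * [t [t [f c]] + [f c]]]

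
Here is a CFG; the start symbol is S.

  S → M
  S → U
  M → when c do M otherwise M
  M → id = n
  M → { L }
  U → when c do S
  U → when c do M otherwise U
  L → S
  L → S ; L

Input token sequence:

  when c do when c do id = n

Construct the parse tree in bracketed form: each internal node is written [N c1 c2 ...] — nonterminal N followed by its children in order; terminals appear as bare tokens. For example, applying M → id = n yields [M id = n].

S
U
when c do S
when c do U
when c do when c do S
when c do when c do M
when c do when c do id = n

[S [U when c do [S [U when c do [S [M id = n]]]]]]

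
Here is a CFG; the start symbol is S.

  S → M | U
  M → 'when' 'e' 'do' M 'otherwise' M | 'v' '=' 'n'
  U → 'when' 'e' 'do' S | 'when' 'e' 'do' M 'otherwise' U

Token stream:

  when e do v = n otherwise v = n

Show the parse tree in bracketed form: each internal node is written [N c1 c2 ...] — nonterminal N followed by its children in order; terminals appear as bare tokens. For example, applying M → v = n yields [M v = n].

S
M
when e do M otherwise M
when e do v = n otherwise M
when e do v = n otherwise v = n

[S [M when e do [M v = n] otherwise [M v = n]]]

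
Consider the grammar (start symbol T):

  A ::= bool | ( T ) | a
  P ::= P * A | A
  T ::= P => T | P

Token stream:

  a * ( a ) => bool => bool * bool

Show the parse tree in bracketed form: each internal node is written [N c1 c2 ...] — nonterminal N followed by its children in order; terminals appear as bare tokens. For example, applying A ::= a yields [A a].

T
P => T
P * A => T
A * A => T
a * A => T
a * ( T ) => T
a * ( P ) => T
a * ( A ) => T
a * ( a ) => T
a * ( a ) => P => T
a * ( a ) => A => T
a * ( a ) => bool => T
a * ( a ) => bool => P
a * ( a ) => bool => P * A
a * ( a ) => bool => A * A
a * ( a ) => bool => bool * A
a * ( a ) => bool => bool * bool

[T [P [P [A a]] * [A ( [T [P [A a]]] )]] => [T [P [A bool]] => [T [P [P [A bool]] * [A bool]]]]]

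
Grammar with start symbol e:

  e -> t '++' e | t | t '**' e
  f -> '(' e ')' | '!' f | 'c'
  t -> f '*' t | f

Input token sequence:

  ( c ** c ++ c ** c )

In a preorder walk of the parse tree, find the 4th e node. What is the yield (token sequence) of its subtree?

[e [t [f ( [e [t [f c]] ** [e [t [f c]] ++ [e [t [f c]] ** [e [t [f c]]]]]] )]]]

c ** c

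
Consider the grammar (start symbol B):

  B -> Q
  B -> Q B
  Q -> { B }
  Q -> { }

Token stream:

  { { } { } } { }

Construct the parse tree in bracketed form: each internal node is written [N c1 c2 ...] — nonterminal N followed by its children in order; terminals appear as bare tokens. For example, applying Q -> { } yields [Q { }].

[B [Q { [B [Q { }] [B [Q { }]]] }] [B [Q { }]]]

B
Q B
{ B } B
{ Q B } B
{ { } B } B
{ { } Q } B
{ { } { } } B
{ { } { } } Q
{ { } { } } { }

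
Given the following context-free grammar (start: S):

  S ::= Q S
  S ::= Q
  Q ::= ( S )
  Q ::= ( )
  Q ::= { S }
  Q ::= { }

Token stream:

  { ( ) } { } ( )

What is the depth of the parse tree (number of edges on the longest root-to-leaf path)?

[S [Q { [S [Q ( )]] }] [S [Q { }] [S [Q ( )]]]]

4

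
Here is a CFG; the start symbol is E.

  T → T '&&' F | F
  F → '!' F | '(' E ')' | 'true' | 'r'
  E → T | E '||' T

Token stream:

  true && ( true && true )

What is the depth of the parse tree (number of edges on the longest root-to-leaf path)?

7

[E [T [T [F true]] && [F ( [E [T [T [F true]] && [F true]]] )]]]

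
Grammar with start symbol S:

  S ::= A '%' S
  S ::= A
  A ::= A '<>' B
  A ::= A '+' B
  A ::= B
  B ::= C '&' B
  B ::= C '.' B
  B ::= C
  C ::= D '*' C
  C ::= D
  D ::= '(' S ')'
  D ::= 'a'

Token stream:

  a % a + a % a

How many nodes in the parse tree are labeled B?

[S [A [B [C [D a]]]] % [S [A [A [B [C [D a]]]] + [B [C [D a]]]] % [S [A [B [C [D a]]]]]]]

4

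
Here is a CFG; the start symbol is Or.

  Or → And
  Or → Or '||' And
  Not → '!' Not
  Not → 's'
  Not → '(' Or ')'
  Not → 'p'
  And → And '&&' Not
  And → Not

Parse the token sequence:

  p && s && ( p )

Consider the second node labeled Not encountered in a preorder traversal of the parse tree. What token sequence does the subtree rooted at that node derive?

[Or [And [And [And [Not p]] && [Not s]] && [Not ( [Or [And [Not p]]] )]]]

s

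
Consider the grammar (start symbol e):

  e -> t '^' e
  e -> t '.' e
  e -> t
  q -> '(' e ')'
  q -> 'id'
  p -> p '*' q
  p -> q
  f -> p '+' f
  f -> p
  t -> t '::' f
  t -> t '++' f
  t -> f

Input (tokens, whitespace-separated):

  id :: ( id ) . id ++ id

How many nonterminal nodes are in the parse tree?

23

[e [t [t [f [p [q id]]]] :: [f [p [q ( [e [t [f [p [q id]]]]] )]]]] . [e [t [t [f [p [q id]]]] ++ [f [p [q id]]]]]]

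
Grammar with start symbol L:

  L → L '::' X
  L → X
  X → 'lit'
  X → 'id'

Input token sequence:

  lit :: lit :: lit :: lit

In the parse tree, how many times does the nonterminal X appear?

[L [L [L [L [X lit]] :: [X lit]] :: [X lit]] :: [X lit]]

4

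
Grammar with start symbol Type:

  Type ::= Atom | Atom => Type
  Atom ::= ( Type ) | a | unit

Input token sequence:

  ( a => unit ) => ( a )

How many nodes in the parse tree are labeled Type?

[Type [Atom ( [Type [Atom a] => [Type [Atom unit]]] )] => [Type [Atom ( [Type [Atom a]] )]]]

5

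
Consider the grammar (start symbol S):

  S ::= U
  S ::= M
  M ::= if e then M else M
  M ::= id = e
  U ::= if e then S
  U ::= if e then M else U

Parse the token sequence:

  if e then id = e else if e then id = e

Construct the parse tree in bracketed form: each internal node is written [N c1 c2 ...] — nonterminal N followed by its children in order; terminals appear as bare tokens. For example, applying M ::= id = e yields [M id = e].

S
U
if e then M else U
if e then id = e else U
if e then id = e else if e then S
if e then id = e else if e then M
if e then id = e else if e then id = e

[S [U if e then [M id = e] else [U if e then [S [M id = e]]]]]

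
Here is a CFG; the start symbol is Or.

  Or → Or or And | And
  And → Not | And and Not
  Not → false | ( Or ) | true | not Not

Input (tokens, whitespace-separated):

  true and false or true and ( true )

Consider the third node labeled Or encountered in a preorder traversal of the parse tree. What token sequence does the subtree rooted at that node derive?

[Or [Or [And [And [Not true]] and [Not false]]] or [And [And [Not true]] and [Not ( [Or [And [Not true]]] )]]]

true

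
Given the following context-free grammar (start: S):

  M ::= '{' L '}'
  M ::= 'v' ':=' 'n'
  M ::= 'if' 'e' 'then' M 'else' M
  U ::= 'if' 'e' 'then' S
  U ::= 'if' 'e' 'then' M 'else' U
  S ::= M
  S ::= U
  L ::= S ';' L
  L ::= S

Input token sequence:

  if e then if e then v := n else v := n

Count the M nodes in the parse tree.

3

[S [U if e then [S [M if e then [M v := n] else [M v := n]]]]]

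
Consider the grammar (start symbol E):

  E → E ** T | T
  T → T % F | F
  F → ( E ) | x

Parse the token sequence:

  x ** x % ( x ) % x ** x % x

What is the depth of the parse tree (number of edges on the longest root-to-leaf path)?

8

[E [E [E [T [F x]]] ** [T [T [T [F x]] % [F ( [E [T [F x]]] )]] % [F x]]] ** [T [T [F x]] % [F x]]]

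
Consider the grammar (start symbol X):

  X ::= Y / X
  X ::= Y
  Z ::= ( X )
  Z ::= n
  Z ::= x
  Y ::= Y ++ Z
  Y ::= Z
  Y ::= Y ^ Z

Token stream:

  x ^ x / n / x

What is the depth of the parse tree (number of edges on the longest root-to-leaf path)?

5

[X [Y [Y [Z x]] ^ [Z x]] / [X [Y [Z n]] / [X [Y [Z x]]]]]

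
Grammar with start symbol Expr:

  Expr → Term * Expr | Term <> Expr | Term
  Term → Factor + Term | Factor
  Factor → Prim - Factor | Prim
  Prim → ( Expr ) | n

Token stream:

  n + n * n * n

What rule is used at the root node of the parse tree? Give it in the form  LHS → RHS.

Expr → Term * Expr

[Expr [Term [Factor [Prim n]] + [Term [Factor [Prim n]]]] * [Expr [Term [Factor [Prim n]]] * [Expr [Term [Factor [Prim n]]]]]]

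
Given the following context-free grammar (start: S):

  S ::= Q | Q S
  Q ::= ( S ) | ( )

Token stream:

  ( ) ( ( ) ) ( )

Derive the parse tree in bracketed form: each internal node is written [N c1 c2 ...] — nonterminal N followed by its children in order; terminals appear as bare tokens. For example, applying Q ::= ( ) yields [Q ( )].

S
Q S
( ) S
( ) Q S
( ) ( S ) S
( ) ( Q ) S
( ) ( ( ) ) S
( ) ( ( ) ) Q
( ) ( ( ) ) ( )

[S [Q ( )] [S [Q ( [S [Q ( )]] )] [S [Q ( )]]]]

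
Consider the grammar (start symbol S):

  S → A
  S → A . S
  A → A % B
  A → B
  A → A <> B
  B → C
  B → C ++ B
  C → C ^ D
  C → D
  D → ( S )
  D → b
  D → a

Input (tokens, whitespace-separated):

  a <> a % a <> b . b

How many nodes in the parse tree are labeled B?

[S [A [A [A [A [B [C [D a]]]] <> [B [C [D a]]]] % [B [C [D a]]]] <> [B [C [D b]]]] . [S [A [B [C [D b]]]]]]

5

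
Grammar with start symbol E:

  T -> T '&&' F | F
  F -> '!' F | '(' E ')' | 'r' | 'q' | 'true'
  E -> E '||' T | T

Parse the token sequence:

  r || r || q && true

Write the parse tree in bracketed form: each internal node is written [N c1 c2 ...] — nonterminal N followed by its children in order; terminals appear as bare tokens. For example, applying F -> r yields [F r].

E
E || T
E || T || T
T || T || T
F || T || T
r || T || T
r || F || T
r || r || T
r || r || T && F
r || r || F && F
r || r || q && F
r || r || q && true

[E [E [E [T [F r]]] || [T [F r]]] || [T [T [F q]] && [F true]]]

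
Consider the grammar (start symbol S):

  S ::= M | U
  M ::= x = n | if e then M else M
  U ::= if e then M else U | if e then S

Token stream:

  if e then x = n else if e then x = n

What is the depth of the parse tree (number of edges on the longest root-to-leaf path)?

5

[S [U if e then [M x = n] else [U if e then [S [M x = n]]]]]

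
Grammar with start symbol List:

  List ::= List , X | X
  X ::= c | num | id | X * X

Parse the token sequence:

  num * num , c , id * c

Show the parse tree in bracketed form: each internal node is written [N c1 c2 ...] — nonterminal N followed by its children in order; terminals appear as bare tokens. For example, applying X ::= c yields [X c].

[List [List [List [X [X num] * [X num]]] , [X c]] , [X [X id] * [X c]]]

List
List , X
List , X , X
X , X , X
X * X , X , X
num * X , X , X
num * num , X , X
num * num , c , X
num * num , c , X * X
num * num , c , id * X
num * num , c , id * c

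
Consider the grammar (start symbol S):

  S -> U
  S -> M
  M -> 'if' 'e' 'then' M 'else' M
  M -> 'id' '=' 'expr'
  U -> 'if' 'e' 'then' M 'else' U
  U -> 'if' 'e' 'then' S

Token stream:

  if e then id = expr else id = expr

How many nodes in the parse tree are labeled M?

[S [M if e then [M id = expr] else [M id = expr]]]

3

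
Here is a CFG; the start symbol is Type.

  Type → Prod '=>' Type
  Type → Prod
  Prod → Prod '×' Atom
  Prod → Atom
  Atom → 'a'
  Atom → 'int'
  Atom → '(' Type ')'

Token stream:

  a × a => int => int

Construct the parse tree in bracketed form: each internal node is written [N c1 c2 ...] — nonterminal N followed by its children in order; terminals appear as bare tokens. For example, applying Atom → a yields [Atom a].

[Type [Prod [Prod [Atom a]] × [Atom a]] => [Type [Prod [Atom int]] => [Type [Prod [Atom int]]]]]

Type
Prod => Type
Prod × Atom => Type
Atom × Atom => Type
a × Atom => Type
a × a => Type
a × a => Prod => Type
a × a => Atom => Type
a × a => int => Type
a × a => int => Prod
a × a => int => Atom
a × a => int => int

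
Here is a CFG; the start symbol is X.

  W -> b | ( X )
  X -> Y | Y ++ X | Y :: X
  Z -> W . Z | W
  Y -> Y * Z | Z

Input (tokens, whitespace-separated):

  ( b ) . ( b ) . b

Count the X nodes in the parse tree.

3

[X [Y [Z [W ( [X [Y [Z [W b]]]] )] . [Z [W ( [X [Y [Z [W b]]]] )] . [Z [W b]]]]]]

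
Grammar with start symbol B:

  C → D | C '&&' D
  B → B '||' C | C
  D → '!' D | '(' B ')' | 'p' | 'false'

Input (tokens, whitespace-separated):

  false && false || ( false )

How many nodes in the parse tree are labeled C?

4

[B [B [C [C [D false]] && [D false]]] || [C [D ( [B [C [D false]]] )]]]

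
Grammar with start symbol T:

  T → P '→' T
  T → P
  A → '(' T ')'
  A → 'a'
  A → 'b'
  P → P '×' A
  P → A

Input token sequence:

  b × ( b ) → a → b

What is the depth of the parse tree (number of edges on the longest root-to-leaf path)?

[T [P [P [A b]] × [A ( [T [P [A b]]] )]] → [T [P [A a]] → [T [P [A b]]]]]

6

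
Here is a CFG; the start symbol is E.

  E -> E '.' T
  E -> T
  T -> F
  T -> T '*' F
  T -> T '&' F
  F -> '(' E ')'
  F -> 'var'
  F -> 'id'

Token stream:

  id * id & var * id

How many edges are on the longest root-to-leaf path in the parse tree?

[E [T [T [T [T [F id]] * [F id]] & [F var]] * [F id]]]

6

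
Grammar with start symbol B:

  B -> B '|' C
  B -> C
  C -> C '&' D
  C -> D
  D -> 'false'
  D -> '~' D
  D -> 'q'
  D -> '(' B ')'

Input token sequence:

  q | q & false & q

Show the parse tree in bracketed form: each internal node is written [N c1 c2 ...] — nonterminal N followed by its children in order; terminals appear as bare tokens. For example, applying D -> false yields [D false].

[B [B [C [D q]]] | [C [C [C [D q]] & [D false]] & [D q]]]

B
B | C
C | C
D | C
q | C
q | C & D
q | C & D & D
q | D & D & D
q | q & D & D
q | q & false & D
q | q & false & q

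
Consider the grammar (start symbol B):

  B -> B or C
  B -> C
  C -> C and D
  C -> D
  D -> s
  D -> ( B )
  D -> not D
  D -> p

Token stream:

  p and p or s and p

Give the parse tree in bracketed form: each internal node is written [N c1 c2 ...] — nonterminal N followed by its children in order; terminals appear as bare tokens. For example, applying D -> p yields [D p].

[B [B [C [C [D p]] and [D p]]] or [C [C [D s]] and [D p]]]

B
B or C
C or C
C and D or C
D and D or C
p and D or C
p and p or C
p and p or C and D
p and p or D and D
p and p or s and D
p and p or s and p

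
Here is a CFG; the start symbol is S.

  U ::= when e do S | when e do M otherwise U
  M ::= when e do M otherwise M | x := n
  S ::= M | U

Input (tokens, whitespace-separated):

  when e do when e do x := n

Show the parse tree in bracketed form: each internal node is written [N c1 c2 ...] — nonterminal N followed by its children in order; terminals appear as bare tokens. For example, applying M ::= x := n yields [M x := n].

[S [U when e do [S [U when e do [S [M x := n]]]]]]

S
U
when e do S
when e do U
when e do when e do S
when e do when e do M
when e do when e do x := n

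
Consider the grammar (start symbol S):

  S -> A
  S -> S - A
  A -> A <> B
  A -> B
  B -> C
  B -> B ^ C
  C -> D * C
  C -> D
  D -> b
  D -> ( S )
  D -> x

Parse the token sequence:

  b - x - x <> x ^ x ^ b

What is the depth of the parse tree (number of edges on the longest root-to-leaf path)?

[S [S [S [A [B [C [D b]]]]] - [A [B [C [D x]]]]] - [A [A [B [C [D x]]]] <> [B [B [B [C [D x]]] ^ [C [D x]]] ^ [C [D b]]]]]

7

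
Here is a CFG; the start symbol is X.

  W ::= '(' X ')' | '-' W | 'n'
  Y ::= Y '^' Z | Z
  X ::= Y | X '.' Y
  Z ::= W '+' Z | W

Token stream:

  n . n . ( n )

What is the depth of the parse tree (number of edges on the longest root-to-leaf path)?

[X [X [X [Y [Z [W n]]]] . [Y [Z [W n]]]] . [Y [Z [W ( [X [Y [Z [W n]]]] )]]]]

8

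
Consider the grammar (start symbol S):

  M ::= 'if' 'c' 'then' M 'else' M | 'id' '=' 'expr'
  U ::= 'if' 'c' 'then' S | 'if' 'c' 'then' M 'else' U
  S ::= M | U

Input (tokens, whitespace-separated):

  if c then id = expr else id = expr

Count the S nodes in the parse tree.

[S [M if c then [M id = expr] else [M id = expr]]]

1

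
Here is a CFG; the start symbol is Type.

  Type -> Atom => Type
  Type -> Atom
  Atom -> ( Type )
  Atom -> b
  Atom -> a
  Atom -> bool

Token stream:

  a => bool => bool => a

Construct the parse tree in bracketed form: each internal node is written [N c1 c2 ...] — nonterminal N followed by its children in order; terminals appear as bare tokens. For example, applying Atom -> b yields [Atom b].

Type
Atom => Type
a => Type
a => Atom => Type
a => bool => Type
a => bool => Atom => Type
a => bool => bool => Type
a => bool => bool => Atom
a => bool => bool => a

[Type [Atom a] => [Type [Atom bool] => [Type [Atom bool] => [Type [Atom a]]]]]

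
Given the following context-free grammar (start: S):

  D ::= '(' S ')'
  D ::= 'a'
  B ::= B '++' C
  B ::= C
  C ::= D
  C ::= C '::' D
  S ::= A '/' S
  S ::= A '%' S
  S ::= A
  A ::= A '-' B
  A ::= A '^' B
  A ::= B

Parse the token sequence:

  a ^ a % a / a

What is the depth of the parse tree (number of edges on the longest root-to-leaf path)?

7

[S [A [A [B [C [D a]]]] ^ [B [C [D a]]]] % [S [A [B [C [D a]]]] / [S [A [B [C [D a]]]]]]]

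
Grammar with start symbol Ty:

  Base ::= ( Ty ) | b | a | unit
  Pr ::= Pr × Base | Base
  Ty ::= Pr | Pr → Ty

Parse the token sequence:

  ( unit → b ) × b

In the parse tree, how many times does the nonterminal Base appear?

[Ty [Pr [Pr [Base ( [Ty [Pr [Base unit]] → [Ty [Pr [Base b]]]] )]] × [Base b]]]

4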